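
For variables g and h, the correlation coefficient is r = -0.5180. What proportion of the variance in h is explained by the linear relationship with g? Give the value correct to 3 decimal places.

0.268

r² = (-0.5180)² = 0.268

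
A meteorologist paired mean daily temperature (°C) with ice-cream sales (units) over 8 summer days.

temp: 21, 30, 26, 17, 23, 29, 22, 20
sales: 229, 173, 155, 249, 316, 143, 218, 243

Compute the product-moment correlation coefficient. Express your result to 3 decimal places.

-0.681

n = 8, Σx = 188, Σy = 1726, Σx² = 4560, Σy² = 395274, Σxy = 39333
nΣxy − ΣxΣy = 314664 − 324488 = -9824
nΣx² − (Σx)² = 36480 − 35344 = 1136; nΣy² − (Σy)² = 3162192 − 2979076 = 183116
r = -9824 / √(1136 × 183116) = -9824 / 14422.8907 ≈ -0.681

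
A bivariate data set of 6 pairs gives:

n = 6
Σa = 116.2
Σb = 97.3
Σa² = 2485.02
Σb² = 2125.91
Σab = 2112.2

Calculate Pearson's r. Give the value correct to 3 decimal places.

r = (nΣab − ΣaΣb) / √[(nΣa² − (Σa)²)(nΣb² − (Σb)²)]
Numerator: 6×2112.2 − 116.2×97.3 = 1366.94
Denominator: √[(14910.12 − 13502.44)(12755.46 − 9467.29)] = √[1407.68 × 3288.17] = 2151.4393
r = 1366.94 / 2151.4393 ≈ 0.635

0.635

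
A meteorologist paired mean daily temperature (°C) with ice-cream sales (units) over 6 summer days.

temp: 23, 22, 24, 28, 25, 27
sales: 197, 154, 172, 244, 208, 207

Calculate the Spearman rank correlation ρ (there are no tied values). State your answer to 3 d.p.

Rank temp: 2, 1, 3, 6, 4, 5
Rank sales: 3, 1, 2, 6, 5, 4
d = rank(temp) − rank(sales): -1, 0, 1, 0, -1, 1; Σd² = 4
ρ = 1 − 6Σd² / [n(n²−1)] = 1 − 6×4 / (6×35) = 1 − 24/210 ≈ 0.886

0.886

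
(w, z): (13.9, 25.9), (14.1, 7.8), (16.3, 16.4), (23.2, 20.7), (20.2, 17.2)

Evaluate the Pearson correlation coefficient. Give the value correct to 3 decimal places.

n = 5, Σw = 87.7, Σz = 88, Σw² = 1603.99, Σz² = 1724.94, Σwz = 1564.99
nΣwz − ΣwΣz = 7824.95 − 7717.6 = 107.35
nΣw² − (Σw)² = 8019.95 − 7691.29 = 328.66; nΣz² − (Σz)² = 8624.7 − 7744 = 880.7
r = 107.35 / √(328.66 × 880.7) = 107.35 / 538.0064 ≈ 0.200

0.200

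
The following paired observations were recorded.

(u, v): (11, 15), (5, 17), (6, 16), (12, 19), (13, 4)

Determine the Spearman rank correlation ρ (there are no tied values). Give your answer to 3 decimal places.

-0.400

Rank u: 3, 1, 2, 4, 5
Rank v: 2, 4, 3, 5, 1
d = rank(u) − rank(v): 1, -3, -1, -1, 4; Σd² = 28
ρ = 1 − 6Σd² / [n(n²−1)] = 1 − 6×28 / (5×24) = 1 − 168/120 ≈ -0.400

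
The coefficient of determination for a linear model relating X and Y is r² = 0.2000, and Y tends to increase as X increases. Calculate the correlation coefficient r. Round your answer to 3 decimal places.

0.447

|r| = √0.2000 = 0.447
The association is positive, so r = 0.447.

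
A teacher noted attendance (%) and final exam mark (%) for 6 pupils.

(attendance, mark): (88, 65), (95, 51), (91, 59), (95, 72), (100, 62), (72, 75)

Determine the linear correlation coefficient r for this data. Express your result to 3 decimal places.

-0.583

n = 6, Σx = 541, Σy = 384, Σx² = 49259, Σy² = 24960, Σxy = 34374
nΣxy − ΣxΣy = 206244 − 207744 = -1500
nΣx² − (Σx)² = 295554 − 292681 = 2873; nΣy² − (Σy)² = 149760 − 147456 = 2304
r = -1500 / √(2873 × 2304) = -1500 / 2572.8179 ≈ -0.583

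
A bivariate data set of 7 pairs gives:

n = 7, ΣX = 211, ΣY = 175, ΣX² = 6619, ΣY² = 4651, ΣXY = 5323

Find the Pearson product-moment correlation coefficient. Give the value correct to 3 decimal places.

0.180

r = (nΣXY − ΣXΣY) / √[(nΣX² − (ΣX)²)(nΣY² − (ΣY)²)]
Numerator: 7×5323 − 211×175 = 336
Denominator: √[(46333 − 44521)(32557 − 30625)] = √[1812 × 1932] = 1871.0382
r = 336 / 1871.0382 ≈ 0.180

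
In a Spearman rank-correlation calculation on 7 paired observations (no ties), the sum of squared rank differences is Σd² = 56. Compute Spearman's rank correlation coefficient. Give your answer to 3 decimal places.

0.000

ρ = 1 − 6Σd² / [n(n²−1)] = 1 − 6×56 / (7×48)
  = 1 − 336/336 = 1 − 1.0000 ≈ 0.000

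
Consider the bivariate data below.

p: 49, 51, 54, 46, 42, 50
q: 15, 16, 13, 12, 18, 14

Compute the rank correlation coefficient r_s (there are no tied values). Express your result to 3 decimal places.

-0.257

Rank p: 3, 5, 6, 2, 1, 4
Rank q: 4, 5, 2, 1, 6, 3
d = rank(p) − rank(q): -1, 0, 4, 1, -5, 1; Σd² = 44
ρ = 1 − 6Σd² / [n(n²−1)] = 1 − 6×44 / (6×35) = 1 − 264/210 ≈ -0.257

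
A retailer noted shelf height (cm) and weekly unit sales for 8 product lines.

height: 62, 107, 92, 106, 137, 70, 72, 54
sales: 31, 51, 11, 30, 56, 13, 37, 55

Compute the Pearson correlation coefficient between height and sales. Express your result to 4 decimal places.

n = 8, Σx = 700, Σy = 284, Σx² = 66762, Σy² = 12282, Σxy = 25787
nΣxy − ΣxΣy = 206296 − 198800 = 7496
nΣx² − (Σx)² = 534096 − 490000 = 44096; nΣy² − (Σy)² = 98256 − 80656 = 17600
r = 7496 / √(44096 × 17600) = 7496 / 27858.3847 ≈ 0.2691

0.2691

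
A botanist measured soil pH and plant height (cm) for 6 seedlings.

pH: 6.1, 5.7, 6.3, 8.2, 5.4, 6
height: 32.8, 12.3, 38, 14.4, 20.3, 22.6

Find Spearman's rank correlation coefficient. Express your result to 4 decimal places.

Rank pH: 4, 2, 5, 6, 1, 3
Rank height: 5, 1, 6, 2, 3, 4
d = rank(pH) − rank(height): -1, 1, -1, 4, -2, -1; Σd² = 24
ρ = 1 − 6Σd² / [n(n²−1)] = 1 − 6×24 / (6×35) = 1 − 144/210 ≈ 0.3143

0.3143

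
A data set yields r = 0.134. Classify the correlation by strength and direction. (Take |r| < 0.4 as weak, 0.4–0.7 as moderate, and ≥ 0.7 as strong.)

weak positive

r = 0.134 > 0 so the relationship is positive.
|r| = 0.134, which falls in the weak range.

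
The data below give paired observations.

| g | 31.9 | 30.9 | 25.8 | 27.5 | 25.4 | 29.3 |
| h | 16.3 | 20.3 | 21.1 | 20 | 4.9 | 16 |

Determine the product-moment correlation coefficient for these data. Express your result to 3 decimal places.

n = 6, Σg = 170.8, Σh = 98.6, Σg² = 4897.96, Σh² = 1803, Σgh = 2834.88
nΣgh − ΣgΣh = 17009.28 − 16840.88 = 168.4
nΣg² − (Σg)² = 29387.76 − 29172.64 = 215.12; nΣh² − (Σh)² = 10818 − 9721.96 = 1096.04
r = 168.4 / √(215.12 × 1096.04) = 168.4 / 485.5720 ≈ 0.347

0.347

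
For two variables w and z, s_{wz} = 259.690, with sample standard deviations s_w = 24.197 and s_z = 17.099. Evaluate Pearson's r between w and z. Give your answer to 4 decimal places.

r = Cov(w,z) / (s_w · s_z) = 259.690 / (24.197 × 17.099)
  = 259.690 / 413.7445 ≈ 0.6277

0.6277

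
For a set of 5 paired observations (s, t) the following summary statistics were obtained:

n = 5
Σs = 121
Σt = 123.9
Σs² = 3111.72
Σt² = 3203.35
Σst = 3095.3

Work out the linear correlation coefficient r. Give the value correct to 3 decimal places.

0.620

r = (nΣst − ΣsΣt) / √[(nΣs² − (Σs)²)(nΣt² − (Σt)²)]
Numerator: 5×3095.3 − 121×123.9 = 484.6
Denominator: √[(15558.6 − 14641)(16016.75 − 15351.21)] = √[917.6 × 665.54] = 781.4727
r = 484.6 / 781.4727 ≈ 0.620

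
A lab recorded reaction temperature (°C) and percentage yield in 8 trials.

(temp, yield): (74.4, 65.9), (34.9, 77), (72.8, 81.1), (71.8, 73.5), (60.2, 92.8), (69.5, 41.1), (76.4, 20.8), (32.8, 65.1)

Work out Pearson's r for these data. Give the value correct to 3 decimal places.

n = 8, Σx = 492.8, Σy = 517.3, Σx² = 32575.54, Σy² = 37222.97, Σxy = 30939.05
nΣxy − ΣxΣy = 247512.4 − 254925.44 = -7413.04
nΣx² − (Σx)² = 260604.32 − 242851.84 = 17752.48; nΣy² − (Σy)² = 297783.76 − 267599.29 = 30184.47
r = -7413.04 / √(17752.48 × 30184.47) = -7413.04 / 23148.4168 ≈ -0.320

-0.320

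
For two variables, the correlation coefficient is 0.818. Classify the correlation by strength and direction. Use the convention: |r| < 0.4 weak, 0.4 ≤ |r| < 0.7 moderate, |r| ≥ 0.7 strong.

r = 0.818 > 0 so the relationship is positive.
|r| = 0.818, which falls in the strong range.

strong positive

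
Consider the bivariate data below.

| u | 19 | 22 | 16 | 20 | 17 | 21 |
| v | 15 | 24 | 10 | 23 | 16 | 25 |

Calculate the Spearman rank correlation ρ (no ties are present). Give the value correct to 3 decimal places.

Rank u: 3, 6, 1, 4, 2, 5
Rank v: 2, 5, 1, 4, 3, 6
d = rank(u) − rank(v): 1, 1, 0, 0, -1, -1; Σd² = 4
ρ = 1 − 6Σd² / [n(n²−1)] = 1 − 6×4 / (6×35) = 1 − 24/210 ≈ 0.886

0.886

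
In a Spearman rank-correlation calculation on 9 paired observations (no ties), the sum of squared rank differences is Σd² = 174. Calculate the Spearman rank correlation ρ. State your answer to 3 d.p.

ρ = 1 − 6Σd² / [n(n²−1)] = 1 − 6×174 / (9×80)
  = 1 − 1044/720 = 1 − 1.4500 ≈ -0.450

-0.450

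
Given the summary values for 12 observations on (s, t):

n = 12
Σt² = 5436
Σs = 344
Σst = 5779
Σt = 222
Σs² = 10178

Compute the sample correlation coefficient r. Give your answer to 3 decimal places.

r = (nΣst − ΣsΣt) / √[(nΣs² − (Σs)²)(nΣt² − (Σt)²)]
Numerator: 12×5779 − 344×222 = -7020
Denominator: √[(122136 − 118336)(65232 − 49284)] = √[3800 × 15948] = 7784.7543
r = -7020 / 7784.7543 ≈ -0.902

-0.902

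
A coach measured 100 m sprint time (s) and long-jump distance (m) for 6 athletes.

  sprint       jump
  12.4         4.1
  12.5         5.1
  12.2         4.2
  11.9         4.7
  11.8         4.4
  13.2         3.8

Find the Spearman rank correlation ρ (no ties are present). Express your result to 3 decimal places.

-0.371

Rank sprint: 4, 5, 3, 2, 1, 6
Rank jump: 2, 6, 3, 5, 4, 1
d = rank(sprint) − rank(jump): 2, -1, 0, -3, -3, 5; Σd² = 48
ρ = 1 − 6Σd² / [n(n²−1)] = 1 − 6×48 / (6×35) = 1 − 288/210 ≈ -0.371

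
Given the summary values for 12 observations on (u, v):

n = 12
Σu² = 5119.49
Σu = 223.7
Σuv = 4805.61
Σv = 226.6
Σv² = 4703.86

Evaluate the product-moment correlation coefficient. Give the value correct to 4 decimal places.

r = (nΣuv − ΣuΣv) / √[(nΣu² − (Σu)²)(nΣv² − (Σv)²)]
Numerator: 12×4805.61 − 223.7×226.6 = 6976.9
Denominator: √[(61433.88 − 50041.69)(56446.32 − 51347.56)] = √[11392.19 × 5098.76] = 7621.4200
r = 6976.9 / 7621.4200 ≈ 0.9154

0.9154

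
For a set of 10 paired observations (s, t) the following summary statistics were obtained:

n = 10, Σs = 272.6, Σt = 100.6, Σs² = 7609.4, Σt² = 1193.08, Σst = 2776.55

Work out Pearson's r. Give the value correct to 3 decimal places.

r = (nΣst − ΣsΣt) / √[(nΣs² − (Σs)²)(nΣt² − (Σt)²)]
Numerator: 10×2776.55 − 272.6×100.6 = 341.94
Denominator: √[(76094 − 74310.76)(11930.8 − 10120.36)] = √[1783.24 × 1810.44] = 1796.7885
r = 341.94 / 1796.7885 ≈ 0.190

0.190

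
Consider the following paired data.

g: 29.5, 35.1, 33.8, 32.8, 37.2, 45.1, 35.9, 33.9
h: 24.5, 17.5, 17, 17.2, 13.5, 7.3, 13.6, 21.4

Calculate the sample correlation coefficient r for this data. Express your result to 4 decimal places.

n = 8, Σg = 283.3, Σh = 132, Σg² = 10176.41, Σh² = 2369.8, Σgh = 4520.89
nΣgh − ΣgΣh = 36167.12 − 37395.6 = -1228.48
nΣg² − (Σg)² = 81411.28 − 80258.89 = 1152.39; nΣh² − (Σh)² = 18958.4 − 17424 = 1534.4
r = -1228.48 / √(1152.39 × 1534.4) = -1228.48 / 1329.7470 ≈ -0.9238

-0.9238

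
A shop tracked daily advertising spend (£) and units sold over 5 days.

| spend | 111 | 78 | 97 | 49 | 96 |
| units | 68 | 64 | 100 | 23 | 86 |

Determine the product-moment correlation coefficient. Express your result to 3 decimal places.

0.802

n = 5, Σx = 431, Σy = 341, Σx² = 39431, Σy² = 26645, Σxy = 31623
nΣxy − ΣxΣy = 158115 − 146971 = 11144
nΣx² − (Σx)² = 197155 − 185761 = 11394; nΣy² − (Σy)² = 133225 − 116281 = 16944
r = 11144 / √(11394 × 16944) = 11144 / 13894.6010 ≈ 0.802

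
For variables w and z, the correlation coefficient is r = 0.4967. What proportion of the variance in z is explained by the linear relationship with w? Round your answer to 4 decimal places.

0.2467

r² = (0.4967)² = 0.2467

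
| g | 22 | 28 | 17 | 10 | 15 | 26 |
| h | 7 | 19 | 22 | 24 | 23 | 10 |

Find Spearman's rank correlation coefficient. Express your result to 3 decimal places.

-0.771

Rank g: 4, 6, 3, 1, 2, 5
Rank h: 1, 3, 4, 6, 5, 2
d = rank(g) − rank(h): 3, 3, -1, -5, -3, 3; Σd² = 62
ρ = 1 − 6Σd² / [n(n²−1)] = 1 − 6×62 / (6×35) = 1 − 372/210 ≈ -0.771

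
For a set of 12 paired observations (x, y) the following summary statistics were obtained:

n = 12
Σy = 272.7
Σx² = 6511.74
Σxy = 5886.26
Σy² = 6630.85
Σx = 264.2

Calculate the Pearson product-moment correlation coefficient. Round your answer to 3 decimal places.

-0.214

r = (nΣxy − ΣxΣy) / √[(nΣx² − (Σx)²)(nΣy² − (Σy)²)]
Numerator: 12×5886.26 − 264.2×272.7 = -1412.22
Denominator: √[(78140.88 − 69801.64)(79570.2 − 74365.29)] = √[8339.24 × 5204.91] = 6588.2466
r = -1412.22 / 6588.2466 ≈ -0.214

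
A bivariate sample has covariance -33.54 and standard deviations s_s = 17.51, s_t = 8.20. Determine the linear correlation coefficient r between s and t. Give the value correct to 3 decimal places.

r = Cov(s,t) / (s_s · s_t) = -33.54 / (17.51 × 8.20)
  = -33.54 / 143.5820 ≈ -0.234

-0.234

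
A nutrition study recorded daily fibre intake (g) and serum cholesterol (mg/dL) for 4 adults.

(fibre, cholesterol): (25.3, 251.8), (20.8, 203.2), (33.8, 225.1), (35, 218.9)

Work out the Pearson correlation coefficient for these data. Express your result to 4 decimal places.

0.1042

n = 4, Σx = 114.9, Σy = 899, Σx² = 3440.17, Σy² = 203280.7, Σxy = 25866.98
nΣxy − ΣxΣy = 103467.92 − 103295.1 = 172.82
nΣx² − (Σx)² = 13760.68 − 13202.01 = 558.67; nΣy² − (Σy)² = 813122.8 − 808201 = 4921.8
r = 172.82 / √(558.67 × 4921.8) = 172.82 / 1658.2105 ≈ 0.1042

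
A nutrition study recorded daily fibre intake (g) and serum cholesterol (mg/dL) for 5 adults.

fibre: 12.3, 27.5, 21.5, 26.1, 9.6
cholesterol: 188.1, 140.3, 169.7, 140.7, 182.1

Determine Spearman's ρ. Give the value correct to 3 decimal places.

-0.900

Rank fibre: 2, 5, 3, 4, 1
Rank cholesterol: 5, 1, 3, 2, 4
d = rank(fibre) − rank(cholesterol): -3, 4, 0, 2, -3; Σd² = 38
ρ = 1 − 6Σd² / [n(n²−1)] = 1 − 6×38 / (5×24) = 1 − 228/120 ≈ -0.900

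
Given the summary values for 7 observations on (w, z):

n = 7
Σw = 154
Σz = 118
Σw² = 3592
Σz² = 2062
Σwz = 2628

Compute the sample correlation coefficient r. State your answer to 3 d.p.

0.262

r = (nΣwz − ΣwΣz) / √[(nΣw² − (Σw)²)(nΣz² − (Σz)²)]
Numerator: 7×2628 − 154×118 = 224
Denominator: √[(25144 − 23716)(14434 − 13924)] = √[1428 × 510] = 853.3932
r = 224 / 853.3932 ≈ 0.262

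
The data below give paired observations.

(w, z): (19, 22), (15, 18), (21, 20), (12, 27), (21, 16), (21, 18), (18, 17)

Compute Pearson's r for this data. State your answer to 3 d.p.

n = 7, Σw = 127, Σz = 138, Σw² = 2377, Σz² = 2806, Σwz = 2452
nΣwz − ΣwΣz = 17164 − 17526 = -362
nΣw² − (Σw)² = 16639 − 16129 = 510; nΣz² − (Σz)² = 19642 − 19044 = 598
r = -362 / √(510 × 598) = -362 / 552.2499 ≈ -0.656

-0.656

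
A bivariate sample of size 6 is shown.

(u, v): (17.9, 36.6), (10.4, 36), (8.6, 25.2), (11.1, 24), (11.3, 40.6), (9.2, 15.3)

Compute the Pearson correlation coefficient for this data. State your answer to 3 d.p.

n = 6, Σu = 68.5, Σv = 177.7, Σu² = 838.07, Σv² = 5729.05, Σuv = 2112.2
nΣuv − ΣuΣv = 12673.2 − 12172.45 = 500.75
nΣu² − (Σu)² = 5028.42 − 4692.25 = 336.17; nΣv² − (Σv)² = 34374.3 − 31577.29 = 2797.01
r = 500.75 / √(336.17 × 2797.01) = 500.75 / 969.6756 ≈ 0.516

0.516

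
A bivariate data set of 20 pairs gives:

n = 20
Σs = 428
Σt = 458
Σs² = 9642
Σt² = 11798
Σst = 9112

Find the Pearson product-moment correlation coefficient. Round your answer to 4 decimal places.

r = (nΣst − ΣsΣt) / √[(nΣs² − (Σs)²)(nΣt² − (Σt)²)]
Numerator: 20×9112 − 428×458 = -13784
Denominator: √[(192840 − 183184)(235960 − 209764)] = √[9656 × 26196] = 15904.3571
r = -13784 / 15904.3571 ≈ -0.8667

-0.8667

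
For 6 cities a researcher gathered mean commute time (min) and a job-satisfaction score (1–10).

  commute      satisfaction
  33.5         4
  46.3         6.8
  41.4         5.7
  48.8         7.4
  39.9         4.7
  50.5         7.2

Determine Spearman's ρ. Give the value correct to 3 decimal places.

Rank commute: 1, 4, 3, 5, 2, 6
Rank satisfaction: 1, 4, 3, 6, 2, 5
d = rank(commute) − rank(satisfaction): 0, 0, 0, -1, 0, 1; Σd² = 2
ρ = 1 − 6Σd² / [n(n²−1)] = 1 − 6×2 / (6×35) = 1 − 12/210 ≈ 0.943

0.943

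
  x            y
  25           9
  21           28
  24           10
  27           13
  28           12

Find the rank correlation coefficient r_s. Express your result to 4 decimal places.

Rank x: 3, 1, 2, 4, 5
Rank y: 1, 5, 2, 4, 3
d = rank(x) − rank(y): 2, -4, 0, 0, 2; Σd² = 24
ρ = 1 − 6Σd² / [n(n²−1)] = 1 − 6×24 / (5×24) = 1 − 144/120 ≈ -0.2000

-0.2000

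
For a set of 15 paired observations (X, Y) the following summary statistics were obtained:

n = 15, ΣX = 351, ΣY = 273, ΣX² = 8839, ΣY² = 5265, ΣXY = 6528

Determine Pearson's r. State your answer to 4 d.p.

r = (nΣXY − ΣXΣY) / √[(nΣX² − (ΣX)²)(nΣY² − (ΣY)²)]
Numerator: 15×6528 − 351×273 = 2097
Denominator: √[(132585 − 123201)(78975 − 74529)] = √[9384 × 4446] = 6459.2000
r = 2097 / 6459.2000 ≈ 0.3247

0.3247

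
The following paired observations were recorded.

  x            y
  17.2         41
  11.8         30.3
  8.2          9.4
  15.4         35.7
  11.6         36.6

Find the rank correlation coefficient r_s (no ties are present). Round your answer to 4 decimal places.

Rank x: 5, 3, 1, 4, 2
Rank y: 5, 2, 1, 3, 4
d = rank(x) − rank(y): 0, 1, 0, 1, -2; Σd² = 6
ρ = 1 − 6Σd² / [n(n²−1)] = 1 − 6×6 / (5×24) = 1 − 36/120 ≈ 0.7000

0.7000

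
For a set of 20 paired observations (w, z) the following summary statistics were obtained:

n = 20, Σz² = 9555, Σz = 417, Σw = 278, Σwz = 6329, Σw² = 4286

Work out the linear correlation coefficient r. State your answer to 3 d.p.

0.884

r = (nΣwz − ΣwΣz) / √[(nΣw² − (Σw)²)(nΣz² − (Σz)²)]
Numerator: 20×6329 − 278×417 = 10654
Denominator: √[(85720 − 77284)(191100 − 173889)] = √[8436 × 17211] = 12049.5641
r = 10654 / 12049.5641 ≈ 0.884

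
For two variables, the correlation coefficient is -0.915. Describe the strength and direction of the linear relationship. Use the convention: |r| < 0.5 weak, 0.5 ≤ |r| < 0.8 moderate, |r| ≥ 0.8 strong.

strong negative

r = -0.915 < 0 so the relationship is negative.
|r| = 0.915, which falls in the strong range.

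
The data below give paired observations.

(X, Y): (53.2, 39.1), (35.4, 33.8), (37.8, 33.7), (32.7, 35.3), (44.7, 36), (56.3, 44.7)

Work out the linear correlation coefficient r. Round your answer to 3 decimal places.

0.883

n = 6, ΣX = 260.1, ΣY = 222.6, ΣX² = 11749.31, ΣY² = 8347.12, ΣXY = 9830.62
nΣXY − ΣXΣY = 58983.72 − 57898.26 = 1085.46
nΣX² − (ΣX)² = 70495.86 − 67652.01 = 2843.85; nΣY² − (ΣY)² = 50082.72 − 49550.76 = 531.96
r = 1085.46 / √(2843.85 × 531.96) = 1085.46 / 1229.9652 ≈ 0.883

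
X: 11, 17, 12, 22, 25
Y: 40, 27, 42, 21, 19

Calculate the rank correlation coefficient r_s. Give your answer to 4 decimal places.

-0.9000

Rank X: 1, 3, 2, 4, 5
Rank Y: 4, 3, 5, 2, 1
d = rank(X) − rank(Y): -3, 0, -3, 2, 4; Σd² = 38
ρ = 1 − 6Σd² / [n(n²−1)] = 1 − 6×38 / (5×24) = 1 − 228/120 ≈ -0.9000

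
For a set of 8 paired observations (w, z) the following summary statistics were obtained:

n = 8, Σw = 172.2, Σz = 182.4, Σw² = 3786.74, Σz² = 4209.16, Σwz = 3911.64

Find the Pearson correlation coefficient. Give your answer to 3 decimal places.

r = (nΣwz − ΣwΣz) / √[(nΣw² − (Σw)²)(nΣz² − (Σz)²)]
Numerator: 8×3911.64 − 172.2×182.4 = -116.16
Denominator: √[(30293.92 − 29652.84)(33673.28 − 33269.76)] = √[641.08 × 403.52] = 508.6144
r = -116.16 / 508.6144 ≈ -0.228

-0.228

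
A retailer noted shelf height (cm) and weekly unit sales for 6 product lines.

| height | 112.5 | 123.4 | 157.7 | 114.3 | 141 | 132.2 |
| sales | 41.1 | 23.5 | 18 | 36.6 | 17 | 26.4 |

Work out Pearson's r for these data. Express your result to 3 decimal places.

n = 6, Σx = 781.1, Σy = 162.6, Σx² = 103175.43, Σy² = 4890.98, Σxy = 20432.71
nΣxy − ΣxΣy = 122596.26 − 127006.86 = -4410.6
nΣx² − (Σx)² = 619052.58 − 610117.21 = 8935.37; nΣy² − (Σy)² = 29345.88 − 26438.76 = 2907.12
r = -4410.6 / √(8935.37 × 2907.12) = -4410.6 / 5096.6845 ≈ -0.865

-0.865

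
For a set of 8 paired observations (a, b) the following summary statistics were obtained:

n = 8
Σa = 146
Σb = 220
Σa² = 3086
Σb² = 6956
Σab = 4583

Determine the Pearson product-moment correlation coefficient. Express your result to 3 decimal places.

0.919

r = (nΣab − ΣaΣb) / √[(nΣa² − (Σa)²)(nΣb² − (Σb)²)]
Numerator: 8×4583 − 146×220 = 4544
Denominator: √[(24688 − 21316)(55648 − 48400)] = √[3372 × 7248] = 4943.7087
r = 4544 / 4943.7087 ≈ 0.919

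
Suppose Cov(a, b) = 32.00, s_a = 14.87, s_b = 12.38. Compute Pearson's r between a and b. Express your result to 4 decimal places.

r = Cov(a,b) / (s_a · s_b) = 32.00 / (14.87 × 12.38)
  = 32.00 / 184.0906 ≈ 0.1738

0.1738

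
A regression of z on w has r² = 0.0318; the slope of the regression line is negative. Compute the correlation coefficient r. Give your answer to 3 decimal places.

-0.178

|r| = √0.0318 = 0.178
The association is negative, so r = −0.178.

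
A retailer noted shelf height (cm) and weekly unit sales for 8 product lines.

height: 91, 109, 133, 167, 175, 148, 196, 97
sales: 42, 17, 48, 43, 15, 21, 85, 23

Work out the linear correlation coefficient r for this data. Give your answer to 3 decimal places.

n = 8, Σx = 1116, Σy = 294, Σx² = 166094, Σy² = 14626, Σxy = 43864
nΣxy − ΣxΣy = 350912 − 328104 = 22808
nΣx² − (Σx)² = 1328752 − 1245456 = 83296; nΣy² − (Σy)² = 117008 − 86436 = 30572
r = 22808 / √(83296 × 30572) = 22808 / 50463.1084 ≈ 0.452

0.452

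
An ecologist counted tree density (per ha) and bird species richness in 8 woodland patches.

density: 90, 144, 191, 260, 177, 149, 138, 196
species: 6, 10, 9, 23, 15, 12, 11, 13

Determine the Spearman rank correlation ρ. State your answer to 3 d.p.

Rank density: 1, 3, 6, 8, 5, 4, 2, 7
Rank species: 1, 3, 2, 8, 7, 5, 4, 6
d = rank(density) − rank(species): 0, 0, 4, 0, -2, -1, -2, 1; Σd² = 26
ρ = 1 − 6Σd² / [n(n²−1)] = 1 − 6×26 / (8×63) = 1 − 156/504 ≈ 0.690

0.690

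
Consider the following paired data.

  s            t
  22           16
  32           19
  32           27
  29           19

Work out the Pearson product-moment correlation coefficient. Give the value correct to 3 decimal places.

0.693

n = 4, Σs = 115, Σt = 81, Σs² = 3373, Σt² = 1707, Σst = 2375
nΣst − ΣsΣt = 9500 − 9315 = 185
nΣs² − (Σs)² = 13492 − 13225 = 267; nΣt² − (Σt)² = 6828 − 6561 = 267
r = 185 / √(267 × 267) = 185 / 267.0000 ≈ 0.693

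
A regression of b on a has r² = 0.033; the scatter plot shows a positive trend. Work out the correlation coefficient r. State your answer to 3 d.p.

0.182

|r| = √0.033 = 0.182
The association is positive, so r = 0.182.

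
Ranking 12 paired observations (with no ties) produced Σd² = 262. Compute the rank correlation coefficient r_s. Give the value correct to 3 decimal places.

ρ = 1 − 6Σd² / [n(n²−1)] = 1 − 6×262 / (12×143)
  = 1 − 1572/1716 = 1 − 0.9161 ≈ 0.084

0.084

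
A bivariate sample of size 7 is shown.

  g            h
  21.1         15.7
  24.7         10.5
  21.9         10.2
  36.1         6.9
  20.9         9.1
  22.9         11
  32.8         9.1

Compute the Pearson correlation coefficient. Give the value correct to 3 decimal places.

-0.649

n = 7, Σg = 180.4, Σh = 72.5, Σg² = 4875.18, Σh² = 795.01, Σgh = 1803.66
nΣgh − ΣgΣh = 12625.62 − 13079 = -453.38
nΣg² − (Σg)² = 34126.26 − 32544.16 = 1582.1; nΣh² − (Σh)² = 5565.07 − 5256.25 = 308.82
r = -453.38 / √(1582.1 × 308.82) = -453.38 / 698.9879 ≈ -0.649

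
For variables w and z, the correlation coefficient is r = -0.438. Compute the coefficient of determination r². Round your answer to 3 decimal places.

r² = (-0.438)² = 0.192

0.192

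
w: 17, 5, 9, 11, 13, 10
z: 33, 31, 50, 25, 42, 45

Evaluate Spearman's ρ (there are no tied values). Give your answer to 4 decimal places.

Rank w: 6, 1, 2, 4, 5, 3
Rank z: 3, 2, 6, 1, 4, 5
d = rank(w) − rank(z): 3, -1, -4, 3, 1, -2; Σd² = 40
ρ = 1 − 6Σd² / [n(n²−1)] = 1 − 6×40 / (6×35) = 1 − 240/210 ≈ -0.1429

-0.1429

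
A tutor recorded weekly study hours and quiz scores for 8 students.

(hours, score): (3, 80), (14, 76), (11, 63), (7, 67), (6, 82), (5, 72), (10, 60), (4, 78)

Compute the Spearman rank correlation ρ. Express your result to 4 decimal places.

-0.5714

Rank hours: 1, 8, 7, 5, 4, 3, 6, 2
Rank score: 7, 5, 2, 3, 8, 4, 1, 6
d = rank(hours) − rank(score): -6, 3, 5, 2, -4, -1, 5, -4; Σd² = 132
ρ = 1 − 6Σd² / [n(n²−1)] = 1 − 6×132 / (8×63) = 1 − 792/504 ≈ -0.5714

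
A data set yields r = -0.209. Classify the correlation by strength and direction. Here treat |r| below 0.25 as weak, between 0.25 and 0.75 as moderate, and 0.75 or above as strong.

r = -0.209 < 0 so the relationship is negative.
|r| = 0.209, which falls in the weak range.

weak negative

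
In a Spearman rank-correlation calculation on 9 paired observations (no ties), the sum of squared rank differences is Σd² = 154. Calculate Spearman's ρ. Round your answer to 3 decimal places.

ρ = 1 − 6Σd² / [n(n²−1)] = 1 − 6×154 / (9×80)
  = 1 − 924/720 = 1 − 1.2833 ≈ -0.283

-0.283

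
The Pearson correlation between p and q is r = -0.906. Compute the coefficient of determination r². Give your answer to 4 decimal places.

0.8208

r² = (-0.906)² = 0.8208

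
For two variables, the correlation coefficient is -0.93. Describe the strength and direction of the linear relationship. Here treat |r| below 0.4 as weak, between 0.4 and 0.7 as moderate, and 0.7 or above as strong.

strong negative

r = -0.93 < 0 so the relationship is negative.
|r| = 0.93, which falls in the strong range.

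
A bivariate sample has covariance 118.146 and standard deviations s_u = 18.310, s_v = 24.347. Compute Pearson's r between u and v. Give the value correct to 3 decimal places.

r = Cov(u,v) / (s_u · s_v) = 118.146 / (18.310 × 24.347)
  = 118.146 / 445.7936 ≈ 0.265

0.265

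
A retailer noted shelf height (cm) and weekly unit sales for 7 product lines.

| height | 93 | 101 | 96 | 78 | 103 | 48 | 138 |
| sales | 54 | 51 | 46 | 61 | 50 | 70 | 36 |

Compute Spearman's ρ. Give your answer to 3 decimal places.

Rank height: 3, 5, 4, 2, 6, 1, 7
Rank sales: 5, 4, 2, 6, 3, 7, 1
d = rank(height) − rank(sales): -2, 1, 2, -4, 3, -6, 6; Σd² = 106
ρ = 1 − 6Σd² / [n(n²−1)] = 1 − 6×106 / (7×48) = 1 − 636/336 ≈ -0.893

-0.893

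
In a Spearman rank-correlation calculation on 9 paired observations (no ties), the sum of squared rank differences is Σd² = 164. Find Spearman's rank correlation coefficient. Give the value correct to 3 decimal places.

ρ = 1 − 6Σd² / [n(n²−1)] = 1 − 6×164 / (9×80)
  = 1 − 984/720 = 1 − 1.3667 ≈ -0.367

-0.367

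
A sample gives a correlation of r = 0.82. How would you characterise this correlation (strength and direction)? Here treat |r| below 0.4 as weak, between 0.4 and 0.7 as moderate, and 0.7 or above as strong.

strong positive

r = 0.82 > 0 so the relationship is positive.
|r| = 0.82, which falls in the strong range.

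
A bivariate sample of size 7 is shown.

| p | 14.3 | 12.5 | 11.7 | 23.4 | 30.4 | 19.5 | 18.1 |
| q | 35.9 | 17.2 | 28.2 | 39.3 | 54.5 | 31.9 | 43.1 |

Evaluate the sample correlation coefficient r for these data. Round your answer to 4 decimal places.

n = 7, Σp = 129.9, Σq = 250.1, Σp² = 2677.21, Σq² = 9769.85, Σpq = 5036.89
nΣpq − ΣpΣq = 35258.23 − 32487.99 = 2770.24
nΣp² − (Σp)² = 18740.47 − 16874.01 = 1866.46; nΣq² − (Σq)² = 68388.95 − 62550.01 = 5838.94
r = 2770.24 / √(1866.46 × 5838.94) = 2770.24 / 3301.2343 ≈ 0.8392

0.8392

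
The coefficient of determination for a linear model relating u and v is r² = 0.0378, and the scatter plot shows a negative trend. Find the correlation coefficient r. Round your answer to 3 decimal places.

-0.194

|r| = √0.0378 = 0.194
The association is negative, so r = −0.194.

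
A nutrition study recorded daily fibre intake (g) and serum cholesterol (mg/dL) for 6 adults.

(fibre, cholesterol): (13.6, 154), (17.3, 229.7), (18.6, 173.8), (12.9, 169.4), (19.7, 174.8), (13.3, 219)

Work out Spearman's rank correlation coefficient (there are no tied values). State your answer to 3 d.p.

0.257

Rank fibre: 3, 4, 5, 1, 6, 2
Rank cholesterol: 1, 6, 3, 2, 4, 5
d = rank(fibre) − rank(cholesterol): 2, -2, 2, -1, 2, -3; Σd² = 26
ρ = 1 − 6Σd² / [n(n²−1)] = 1 − 6×26 / (6×35) = 1 − 156/210 ≈ 0.257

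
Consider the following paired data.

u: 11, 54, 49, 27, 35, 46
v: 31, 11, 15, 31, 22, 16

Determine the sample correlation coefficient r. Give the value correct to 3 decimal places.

n = 6, Σu = 222, Σv = 126, Σu² = 9508, Σv² = 3008, Σuv = 4013
nΣuv − ΣuΣv = 24078 − 27972 = -3894
nΣu² − (Σu)² = 57048 − 49284 = 7764; nΣv² − (Σv)² = 18048 − 15876 = 2172
r = -3894 / √(7764 × 2172) = -3894 / 4106.5080 ≈ -0.948

-0.948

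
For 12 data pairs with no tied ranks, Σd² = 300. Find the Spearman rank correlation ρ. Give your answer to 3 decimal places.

-0.049

ρ = 1 − 6Σd² / [n(n²−1)] = 1 − 6×300 / (12×143)
  = 1 − 1800/1716 = 1 − 1.0490 ≈ -0.049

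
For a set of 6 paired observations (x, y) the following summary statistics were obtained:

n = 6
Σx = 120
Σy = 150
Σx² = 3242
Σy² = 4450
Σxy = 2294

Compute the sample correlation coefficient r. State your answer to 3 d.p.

-0.920

r = (nΣxy − ΣxΣy) / √[(nΣx² − (Σx)²)(nΣy² − (Σy)²)]
Numerator: 6×2294 − 120×150 = -4236
Denominator: √[(19452 − 14400)(26700 − 22500)] = √[5052 × 4200] = 4606.3435
r = -4236 / 4606.3435 ≈ -0.920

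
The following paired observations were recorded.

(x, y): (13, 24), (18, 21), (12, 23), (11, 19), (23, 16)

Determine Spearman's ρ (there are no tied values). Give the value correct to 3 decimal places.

-0.300

Rank x: 3, 4, 2, 1, 5
Rank y: 5, 3, 4, 2, 1
d = rank(x) − rank(y): -2, 1, -2, -1, 4; Σd² = 26
ρ = 1 − 6Σd² / [n(n²−1)] = 1 − 6×26 / (5×24) = 1 − 156/120 ≈ -0.300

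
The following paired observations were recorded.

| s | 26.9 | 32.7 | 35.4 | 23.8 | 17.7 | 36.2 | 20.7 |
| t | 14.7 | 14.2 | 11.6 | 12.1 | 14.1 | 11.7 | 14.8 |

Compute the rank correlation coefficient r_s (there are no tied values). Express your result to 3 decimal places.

Rank s: 4, 5, 6, 3, 1, 7, 2
Rank t: 6, 5, 1, 3, 4, 2, 7
d = rank(s) − rank(t): -2, 0, 5, 0, -3, 5, -5; Σd² = 88
ρ = 1 − 6Σd² / [n(n²−1)] = 1 − 6×88 / (7×48) = 1 − 528/336 ≈ -0.571

-0.571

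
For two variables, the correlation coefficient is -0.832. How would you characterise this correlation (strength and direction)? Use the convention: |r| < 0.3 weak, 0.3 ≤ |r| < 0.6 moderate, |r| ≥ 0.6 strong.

strong negative

r = -0.832 < 0 so the relationship is negative.
|r| = 0.832, which falls in the strong range.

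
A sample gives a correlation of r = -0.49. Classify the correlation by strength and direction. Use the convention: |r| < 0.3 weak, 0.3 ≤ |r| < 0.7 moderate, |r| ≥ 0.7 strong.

moderate negative

r = -0.49 < 0 so the relationship is negative.
|r| = 0.49, which falls in the moderate range.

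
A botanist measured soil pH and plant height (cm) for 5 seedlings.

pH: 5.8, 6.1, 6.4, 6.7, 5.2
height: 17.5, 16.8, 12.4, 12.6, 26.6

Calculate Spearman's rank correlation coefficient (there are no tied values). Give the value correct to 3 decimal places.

Rank pH: 2, 3, 4, 5, 1
Rank height: 4, 3, 1, 2, 5
d = rank(pH) − rank(height): -2, 0, 3, 3, -4; Σd² = 38
ρ = 1 − 6Σd² / [n(n²−1)] = 1 − 6×38 / (5×24) = 1 − 228/120 ≈ -0.900

-0.900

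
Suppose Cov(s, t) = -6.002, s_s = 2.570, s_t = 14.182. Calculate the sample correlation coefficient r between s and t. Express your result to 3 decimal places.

-0.165

r = Cov(s,t) / (s_s · s_t) = -6.002 / (2.570 × 14.182)
  = -6.002 / 36.4477 ≈ -0.165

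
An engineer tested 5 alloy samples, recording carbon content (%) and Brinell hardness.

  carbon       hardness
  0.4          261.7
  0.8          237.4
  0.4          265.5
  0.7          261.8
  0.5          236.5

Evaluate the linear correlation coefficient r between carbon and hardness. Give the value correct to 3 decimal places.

-0.471

n = 5, Σx = 2.8, Σy = 1262.9, Σx² = 1.7, Σy² = 319807.39, Σxy = 702.31
nΣxy − ΣxΣy = 3511.55 − 3536.12 = -24.57
nΣx² − (Σx)² = 8.5 − 7.84 = 0.66; nΣy² − (Σy)² = 1599036.95 − 1594916.41 = 4120.54
r = -24.57 / √(0.66 × 4120.54) = -24.57 / 52.1494 ≈ -0.471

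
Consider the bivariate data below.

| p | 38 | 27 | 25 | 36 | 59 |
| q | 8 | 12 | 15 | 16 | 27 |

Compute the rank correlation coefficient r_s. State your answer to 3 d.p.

Rank p: 4, 2, 1, 3, 5
Rank q: 1, 2, 3, 4, 5
d = rank(p) − rank(q): 3, 0, -2, -1, 0; Σd² = 14
ρ = 1 − 6Σd² / [n(n²−1)] = 1 − 6×14 / (5×24) = 1 − 84/120 ≈ 0.300

0.300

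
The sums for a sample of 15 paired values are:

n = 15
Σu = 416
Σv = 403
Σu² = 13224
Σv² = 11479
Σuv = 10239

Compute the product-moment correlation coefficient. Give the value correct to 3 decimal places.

r = (nΣuv − ΣuΣv) / √[(nΣu² − (Σu)²)(nΣv² − (Σv)²)]
Numerator: 15×10239 − 416×403 = -14063
Denominator: √[(198360 − 173056)(172185 − 162409)] = √[25304 × 9776] = 15728.0610
r = -14063 / 15728.0610 ≈ -0.894

-0.894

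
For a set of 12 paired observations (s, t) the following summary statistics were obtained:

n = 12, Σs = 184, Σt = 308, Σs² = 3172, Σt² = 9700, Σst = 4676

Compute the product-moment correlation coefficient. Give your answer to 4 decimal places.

-0.0588

r = (nΣst − ΣsΣt) / √[(nΣs² − (Σs)²)(nΣt² − (Σt)²)]
Numerator: 12×4676 − 184×308 = -560
Denominator: √[(38064 − 33856)(116400 − 94864)] = √[4208 × 21536] = 9519.6370
r = -560 / 9519.6370 ≈ -0.0588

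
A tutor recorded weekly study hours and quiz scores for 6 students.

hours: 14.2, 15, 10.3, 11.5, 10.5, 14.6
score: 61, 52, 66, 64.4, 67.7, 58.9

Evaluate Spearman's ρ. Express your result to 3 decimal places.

Rank hours: 4, 6, 1, 3, 2, 5
Rank score: 3, 1, 5, 4, 6, 2
d = rank(hours) − rank(score): 1, 5, -4, -1, -4, 3; Σd² = 68
ρ = 1 − 6Σd² / [n(n²−1)] = 1 − 6×68 / (6×35) = 1 − 408/210 ≈ -0.943

-0.943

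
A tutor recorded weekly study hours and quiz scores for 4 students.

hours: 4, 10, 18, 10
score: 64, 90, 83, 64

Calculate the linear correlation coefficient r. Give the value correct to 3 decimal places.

n = 4, Σx = 42, Σy = 301, Σx² = 540, Σy² = 23181, Σxy = 3290
nΣxy − ΣxΣy = 13160 − 12642 = 518
nΣx² − (Σx)² = 2160 − 1764 = 396; nΣy² − (Σy)² = 92724 − 90601 = 2123
r = 518 / √(396 × 2123) = 518 / 916.9013 ≈ 0.565

0.565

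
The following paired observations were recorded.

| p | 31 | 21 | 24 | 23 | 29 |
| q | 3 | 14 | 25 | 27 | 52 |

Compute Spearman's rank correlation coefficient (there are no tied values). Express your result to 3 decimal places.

Rank p: 5, 1, 3, 2, 4
Rank q: 1, 2, 3, 4, 5
d = rank(p) − rank(q): 4, -1, 0, -2, -1; Σd² = 22
ρ = 1 − 6Σd² / [n(n²−1)] = 1 − 6×22 / (5×24) = 1 − 132/120 ≈ -0.100

-0.100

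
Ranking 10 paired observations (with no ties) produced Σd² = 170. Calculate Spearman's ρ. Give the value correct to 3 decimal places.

ρ = 1 − 6Σd² / [n(n²−1)] = 1 − 6×170 / (10×99)
  = 1 − 1020/990 = 1 − 1.0303 ≈ -0.030

-0.030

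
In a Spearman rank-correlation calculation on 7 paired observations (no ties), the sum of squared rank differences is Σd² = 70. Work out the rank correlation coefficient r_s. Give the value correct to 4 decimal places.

ρ = 1 − 6Σd² / [n(n²−1)] = 1 − 6×70 / (7×48)
  = 1 − 420/336 = 1 − 1.25000 ≈ -0.2500

-0.2500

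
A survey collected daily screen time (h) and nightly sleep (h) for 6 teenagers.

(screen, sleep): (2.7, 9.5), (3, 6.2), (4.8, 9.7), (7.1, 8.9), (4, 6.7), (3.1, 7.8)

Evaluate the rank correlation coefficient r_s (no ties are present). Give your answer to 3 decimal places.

0.257

Rank screen: 1, 2, 5, 6, 4, 3
Rank sleep: 5, 1, 6, 4, 2, 3
d = rank(screen) − rank(sleep): -4, 1, -1, 2, 2, 0; Σd² = 26
ρ = 1 − 6Σd² / [n(n²−1)] = 1 − 6×26 / (6×35) = 1 − 156/210 ≈ 0.257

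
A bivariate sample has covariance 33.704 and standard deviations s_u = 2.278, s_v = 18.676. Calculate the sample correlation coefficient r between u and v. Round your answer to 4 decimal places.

0.7922

r = Cov(u,v) / (s_u · s_v) = 33.704 / (2.278 × 18.676)
  = 33.704 / 42.5439 ≈ 0.7922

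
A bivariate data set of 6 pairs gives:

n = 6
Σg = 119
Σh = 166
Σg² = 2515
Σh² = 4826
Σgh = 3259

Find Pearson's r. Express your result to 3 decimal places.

-0.175

r = (nΣgh − ΣgΣh) / √[(nΣg² − (Σg)²)(nΣh² − (Σh)²)]
Numerator: 6×3259 − 119×166 = -200
Denominator: √[(15090 − 14161)(28956 − 27556)] = √[929 × 1400] = 1140.4385
r = -200 / 1140.4385 ≈ -0.175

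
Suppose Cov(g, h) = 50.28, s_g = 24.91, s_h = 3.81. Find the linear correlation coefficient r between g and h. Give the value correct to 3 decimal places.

0.530

r = Cov(g,h) / (s_g · s_h) = 50.28 / (24.91 × 3.81)
  = 50.28 / 94.9071 ≈ 0.530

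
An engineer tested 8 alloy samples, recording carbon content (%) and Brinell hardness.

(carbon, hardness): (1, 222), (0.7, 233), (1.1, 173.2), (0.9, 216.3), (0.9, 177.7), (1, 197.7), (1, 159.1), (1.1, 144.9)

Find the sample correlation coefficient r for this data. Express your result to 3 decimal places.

-0.703

n = 8, Σx = 7.7, Σy = 1523.9, Σx² = 7.53, Σy² = 297328.33, Σxy = 1446.41
nΣxy − ΣxΣy = 11571.28 − 11734.03 = -162.75
nΣx² − (Σx)² = 60.24 − 59.29 = 0.95; nΣy² − (Σy)² = 2378626.64 − 2322271.21 = 56355.43
r = -162.75 / √(0.95 × 56355.43) = -162.75 / 231.3821 ≈ -0.703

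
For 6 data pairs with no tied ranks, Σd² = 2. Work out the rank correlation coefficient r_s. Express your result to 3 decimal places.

ρ = 1 − 6Σd² / [n(n²−1)] = 1 − 6×2 / (6×35)
  = 1 − 12/210 = 1 − 0.0571 ≈ 0.943

0.943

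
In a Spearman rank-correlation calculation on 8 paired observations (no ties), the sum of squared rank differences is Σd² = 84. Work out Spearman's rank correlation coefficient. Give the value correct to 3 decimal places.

0.000

ρ = 1 − 6Σd² / [n(n²−1)] = 1 − 6×84 / (8×63)
  = 1 − 504/504 = 1 − 1.0000 ≈ 0.000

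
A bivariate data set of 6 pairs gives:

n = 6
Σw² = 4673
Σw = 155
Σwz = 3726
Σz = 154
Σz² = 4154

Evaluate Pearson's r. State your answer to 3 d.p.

r = (nΣwz − ΣwΣz) / √[(nΣw² − (Σw)²)(nΣz² − (Σz)²)]
Numerator: 6×3726 − 155×154 = -1514
Denominator: √[(28038 − 24025)(24924 − 23716)] = √[4013 × 1208] = 2201.7502
r = -1514 / 2201.7502 ≈ -0.688

-0.688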